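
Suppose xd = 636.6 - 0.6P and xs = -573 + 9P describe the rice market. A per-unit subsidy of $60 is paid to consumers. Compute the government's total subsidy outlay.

Pre-subsidy: 636.6 - 0.6P = -573 + 9P gives P* = 126, x* = 561.
With the rebate, buyers effectively pay Pb = Ps − 60, where Ps is the price sellers receive.
Demand in terms of Ps becomes xd = 636.6 − 0.6(Ps − 60) = 672.6 - 0.6Ps. Setting this equal to supply: 672.6 - 0.6Ps = -573 + 9Ps, so Ps = 129.75.
Buyers pay Pb = 129.75 − 60 = 69.75; x' = -573 + 9·129.75 = 594.75.
Government outlay = subsidy × quantity = 60 × 594.75 = 35685.

Government cost = $35685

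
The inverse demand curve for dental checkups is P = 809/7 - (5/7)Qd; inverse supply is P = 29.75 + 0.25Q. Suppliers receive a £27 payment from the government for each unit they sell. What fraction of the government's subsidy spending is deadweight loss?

DWL / government spending = 14/117

Pre-subsidy: 809/7 - (5/7)Q = 29.75 + 0.25Q gives Q* = 89 and P* = 52.
With the subsidy, sellers receive Ps = Pb + 27 for each unit, where Pb is the price buyers pay.
On the curves, Pb = 809/7 - (5/7)Q and Ps = 29.75 + 0.25Q; the wedge Ps − Pb = 27 gives 29.75 + 0.25Q − (809/7 - (5/7)Q) = 27, so Q' = 117.
Then Pb = 809/7 − (5/7)·117 = 32 and Ps = 29.75 + 0.25·117 = 59.
ΔCS = ½(89 + 117)(52 − 32) = 2060; ΔPS = ½(89 + 117)(59 − 52) = 721.
Government spending = 27 × 117 = 3159.
DWL = ½ × 27 × (117 − 89) = 378; fraction = 378 / 3159 = 14/117.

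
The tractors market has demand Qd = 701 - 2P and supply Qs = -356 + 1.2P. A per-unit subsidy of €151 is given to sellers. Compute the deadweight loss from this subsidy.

Pre-subsidy: 701 - 2P = -356 + 1.2P gives P* = 330.3125, Q* = 40.375.
With the subsidy, sellers receive Ps = Pb + 151 for each unit, where Pb is the price buyers pay.
Supply in terms of Pb becomes Qs = -356 + 1.2(Pb + 151) = -174.8 + 1.2Pb. Setting this equal to demand: 701 - 2Pb = -174.8 + 1.2Pb, so Pb = 273.6875.
Sellers receive Ps = 273.6875 + 151 = 424.6875; Q' = 701 − 2·273.6875 = 153.625.
The subsidy expands output by 153.625 − 40.375 = 113.25 past the efficient level; on those units the gap between marginal cost and willingness to pay runs from 0 up to 151.
DWL = ½ × 151 × 113.25 = 8550.375.

Deadweight loss = €8550.375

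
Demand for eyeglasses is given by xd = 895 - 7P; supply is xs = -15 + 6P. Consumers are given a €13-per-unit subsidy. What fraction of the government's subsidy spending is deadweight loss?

Pre-subsidy: 895 - 7P = -15 + 6P gives P* = 70, x* = 405.
With the rebate, buyers effectively pay Pb = Ps − 13, where Ps is the price sellers receive.
Demand in terms of Ps becomes xd = 895 − 7(Ps − 13) = 986 - 7Ps. Setting this equal to supply: 986 - 7Ps = -15 + 6Ps, so Ps = 77.
Buyers pay Pb = 77 − 13 = 64; x' = -15 + 6·77 = 447.
ΔCS = ½(405 + 447)(70 − 64) = 2556; ΔPS = ½(405 + 447)(77 − 70) = 2982.
Government spending = 13 × 447 = 5811.
DWL = ½ × 13 × (447 − 405) = 273; fraction = 273 / 5811 = 7/149.

DWL / government spending = 7/149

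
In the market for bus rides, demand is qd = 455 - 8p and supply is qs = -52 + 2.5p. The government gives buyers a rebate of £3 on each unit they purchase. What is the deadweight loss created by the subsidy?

Pre-subsidy: 455 - 8p = -52 + 2.5p gives p* = 338/7, q* = 481/7.
With the rebate, buyers effectively pay pb = ps − 3, where ps is the price sellers receive.
Demand in terms of ps becomes qd = 455 − 8(ps − 3) = 479 - 8ps. Setting this equal to supply: 479 - 8ps = -52 + 2.5ps, so ps = 354/7.
Buyers pay pb = 354/7 − 3 = 333/7; q' = -52 + 2.5·(354/7) = 521/7.
The subsidy expands output by 521/7 − 481/7 = 40/7 past the efficient level; on those units the gap between marginal cost and willingness to pay runs from 0 up to 3.
DWL = ½ × 3 × 40/7 = 60/7.

Deadweight loss = 60/7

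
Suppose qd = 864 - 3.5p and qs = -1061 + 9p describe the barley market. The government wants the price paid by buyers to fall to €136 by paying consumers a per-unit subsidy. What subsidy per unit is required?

Required subsidy s = €25 per unit

At a buyer price of 136, quantity demanded is 864 − 3.5·136 = 388.
Sellers supply 388 only when they receive ps with -1061 + 9·ps = 388, i.e. ps = 161.
s = ps − pb = 161 − 136 = 25.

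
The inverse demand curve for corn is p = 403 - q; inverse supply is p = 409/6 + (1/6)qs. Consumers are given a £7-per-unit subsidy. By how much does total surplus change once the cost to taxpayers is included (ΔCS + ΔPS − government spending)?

Net change in total surplus = -£21

Pre-subsidy: 403 - q = 409/6 + (1/6)q gives q* = 287 and p* = 116.
With the rebate, buyers effectively pay pb = ps − 7, where ps is the price sellers receive.
On the curves, pb = 403 - q and ps = 409/6 + (1/6)q; the wedge ps − pb = 7 gives 409/6 + (1/6)q − (403 - q) = 7, so q' = 293.
Then pb = 403 − 1·293 = 110 and ps = 409/6 + (1/6)·293 = 117.
ΔCS = ½(287 + 293)(116 − 110) = 1740; ΔPS = ½(287 + 293)(117 − 116) = 290.
Government spending = 7 × 293 = 2051.
Net change = 1740 + 290 − 2051 = -21. The loss equals the DWL triangle ½·7·6.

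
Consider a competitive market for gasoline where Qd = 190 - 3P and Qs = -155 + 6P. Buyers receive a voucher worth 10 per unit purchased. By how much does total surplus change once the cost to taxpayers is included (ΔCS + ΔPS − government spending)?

Net change in total surplus = -100

Pre-subsidy: 190 - 3P = -155 + 6P gives P* = 115/3, Q* = 75.
With the rebate, buyers effectively pay Pb = Ps − 10, where Ps is the price sellers receive.
Demand in terms of Ps becomes Qd = 190 − 3(Ps − 10) = 220 - 3Ps. Setting this equal to supply: 220 - 3Ps = -155 + 6Ps, so Ps = 125/3.
Buyers pay Pb = 125/3 − 10 = 95/3; Q' = -155 + 6·(125/3) = 95.
ΔCS = ½(75 + 95)(115/3 − 95/3) = 1700/3; ΔPS = ½(75 + 95)(125/3 − 115/3) = 850/3.
Government spending = 10 × 95 = 950.
Net change = 1700/3 + 850/3 − 950 = -100. The loss equals the DWL triangle ½·10·20.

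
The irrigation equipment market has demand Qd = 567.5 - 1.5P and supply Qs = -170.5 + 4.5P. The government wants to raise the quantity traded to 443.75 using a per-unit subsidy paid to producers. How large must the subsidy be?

At Q = 443.75, invert demand for the buyer price: Pb = (567.5 − 443.75)/1.5 = 82.5; invert supply for the seller price: Ps = (443.75 − (-170.5))/4.5 = 136.5.
The subsidy must fill the gap: s = Ps − Pb = 136.5 − 82.5 = 54.

Required subsidy s = 54 per unit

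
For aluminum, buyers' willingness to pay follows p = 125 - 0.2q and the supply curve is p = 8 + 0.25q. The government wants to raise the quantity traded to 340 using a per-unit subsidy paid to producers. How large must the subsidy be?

At q = 340, from the demand curve buyers pay pb = 125 − 0.2·340 = 57; from the supply curve sellers need ps = 8 + 0.25·340 = 93.
The subsidy must fill the gap: s = ps − pb = 93 − 57 = 36.

Required subsidy s = 36 per unit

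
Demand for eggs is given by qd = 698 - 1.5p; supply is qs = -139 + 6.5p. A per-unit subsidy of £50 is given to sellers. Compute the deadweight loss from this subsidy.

Pre-subsidy: 698 - 1.5p = -139 + 6.5p gives p* = 104.625, q* = 541.0625.
With the subsidy, sellers receive ps = pb + 50 for each unit, where pb is the price buyers pay.
Supply in terms of pb becomes qs = -139 + 6.5(pb + 50) = 186 + 6.5pb. Setting this equal to demand: 698 - 1.5pb = 186 + 6.5pb, so pb = 64.
Sellers receive ps = 64 + 50 = 114; q' = 698 − 1.5·64 = 602.
The subsidy expands output by 602 − 541.0625 = 60.9375 past the efficient level; on those units the gap between marginal cost and willingness to pay runs from 0 up to 50.
DWL = ½ × 50 × 60.9375 = 1523.4375.

Deadweight loss = £1523.4375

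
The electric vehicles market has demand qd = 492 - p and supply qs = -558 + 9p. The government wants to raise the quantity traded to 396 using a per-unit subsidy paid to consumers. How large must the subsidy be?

Required subsidy s = 10 per unit

At q = 396, invert demand for the buyer price: pb = (492 − 396)/1 = 96; invert supply for the seller price: ps = (396 − (-558))/9 = 106.
The subsidy must fill the gap: s = ps − pb = 106 − 96 = 10.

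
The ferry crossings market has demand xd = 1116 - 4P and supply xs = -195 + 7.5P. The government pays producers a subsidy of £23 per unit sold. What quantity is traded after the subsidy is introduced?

x' = 720

Pre-subsidy: 1116 - 4P = -195 + 7.5P gives P* = 114, x* = 660.
With the subsidy, sellers receive Ps = Pb + 23 for each unit, where Pb is the price buyers pay.
Supply in terms of Pb becomes xs = -195 + 7.5(Pb + 23) = -22.5 + 7.5Pb. Setting this equal to demand: 1116 - 4Pb = -22.5 + 7.5Pb, so Pb = 99.
Sellers receive Ps = 99 + 23 = 122; x' = 1116 − 4·99 = 720.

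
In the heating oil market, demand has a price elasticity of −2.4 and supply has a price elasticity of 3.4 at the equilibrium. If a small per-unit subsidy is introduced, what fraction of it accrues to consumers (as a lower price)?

Consumer share = 17/29

For a small subsidy around the equilibrium, the benefit split depends on the relative slopes, which at a point are proportional to the elasticities.
Buyer share = εs/(εs + |εd|) = 3.4/(3.4 + 2.4) = 17/29; seller share = |εd|/(εs + |εd|) = 12/29.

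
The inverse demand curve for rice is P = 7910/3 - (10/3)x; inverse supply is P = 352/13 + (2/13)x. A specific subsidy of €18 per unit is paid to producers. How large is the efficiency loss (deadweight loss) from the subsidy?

Deadweight loss = 3159/68

Pre-subsidy: 7910/3 - (10/3)x = 352/13 + (2/13)x gives x* = 50887/68 and P* = 4835/34.
With the subsidy, sellers receive Ps = Pb + 18 for each unit, where Pb is the price buyers pay.
On the curves, Pb = 7910/3 - (10/3)x and Ps = 352/13 + (2/13)x; the wedge Ps − Pb = 18 gives 352/13 + (2/13)x − (7910/3 - (10/3)x) = 18, so x' = 753.5.
Then Pb = 7910/3 − (10/3)·753.5 = 125 and Ps = 352/13 + (2/13)·753.5 = 143.
The subsidy expands output by 753.5 − 50887/68 = 351/68 past the efficient level; on those units the gap between marginal cost and willingness to pay runs from 0 up to 18.
DWL = ½ × 18 × 351/68 = 3159/68.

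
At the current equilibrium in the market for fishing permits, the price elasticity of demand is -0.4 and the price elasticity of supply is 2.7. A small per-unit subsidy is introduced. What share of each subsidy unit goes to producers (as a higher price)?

Producer share = 4/31

For a small subsidy around the equilibrium, the benefit split depends on the relative slopes, which at a point are proportional to the elasticities.
Buyer share = εs/(εs + |εd|) = 2.7/(2.7 + 0.4) = 27/31; seller share = |εd|/(εs + |εd|) = 4/31.
So producers capture 4/31 of the subsidy.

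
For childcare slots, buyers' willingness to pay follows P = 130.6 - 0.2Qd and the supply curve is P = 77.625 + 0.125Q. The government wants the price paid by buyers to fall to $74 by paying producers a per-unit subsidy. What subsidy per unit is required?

Required subsidy s = $39 per unit

At a buyer price of 74, quantity demanded is 653 − 5·74 = 283.
Sellers supply 283 only when they receive Ps = 77.625 + 0.125·283 = 113.
s = Ps − Pb = 113 − 74 = 39.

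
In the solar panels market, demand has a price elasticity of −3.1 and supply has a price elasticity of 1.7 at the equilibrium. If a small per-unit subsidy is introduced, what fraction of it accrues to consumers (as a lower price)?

Consumer share = 17/48

For a small subsidy around the equilibrium, the benefit split depends on the relative slopes, which at a point are proportional to the elasticities.
Buyer share = εs/(εs + |εd|) = 1.7/(1.7 + 3.1) = 17/48; seller share = |εd|/(εs + |εd|) = 31/48.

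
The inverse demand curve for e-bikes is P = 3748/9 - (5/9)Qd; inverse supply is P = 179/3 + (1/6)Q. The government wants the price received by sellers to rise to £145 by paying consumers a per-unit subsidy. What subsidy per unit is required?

At a seller price of 145, quantity supplied is -358 + 6·145 = 512.
Buyers absorb 512 only when they pay Pb = 3748/9 − (5/9)·512 = 132.
s = Ps − Pb = 145 − 132 = 13.

Required subsidy s = £13 per unit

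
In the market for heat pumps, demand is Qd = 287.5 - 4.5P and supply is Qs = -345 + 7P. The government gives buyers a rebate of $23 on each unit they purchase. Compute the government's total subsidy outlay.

Pre-subsidy: 287.5 - 4.5P = -345 + 7P gives P* = 55, Q* = 40.
With the rebate, buyers effectively pay Pb = Ps − 23, where Ps is the price sellers receive.
Demand in terms of Ps becomes Qd = 287.5 − 4.5(Ps − 23) = 391 - 4.5Ps. Setting this equal to supply: 391 - 4.5Ps = -345 + 7Ps, so Ps = 64.
Buyers pay Pb = 64 − 23 = 41; Q' = -345 + 7·64 = 103.
Government outlay = subsidy × quantity = 23 × 103 = 2369.

Government cost = $2369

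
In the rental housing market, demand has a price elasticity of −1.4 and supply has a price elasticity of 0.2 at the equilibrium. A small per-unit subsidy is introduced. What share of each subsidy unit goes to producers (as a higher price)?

Producer share = 0.875

For a small subsidy around the equilibrium, the benefit split depends on the relative slopes, which at a point are proportional to the elasticities.
Buyer share = εs/(εs + |εd|) = 0.2/(0.2 + 1.4) = 0.125; seller share = |εd|/(εs + |εd|) = 0.875.
So producers capture 0.875 of the subsidy.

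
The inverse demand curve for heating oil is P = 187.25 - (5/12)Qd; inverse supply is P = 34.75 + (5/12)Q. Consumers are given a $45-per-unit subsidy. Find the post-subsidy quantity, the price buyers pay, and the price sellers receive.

Pre-subsidy: 187.25 - (5/12)Q = 34.75 + (5/12)Q gives Q* = 183 and P* = 111.
With the rebate, buyers effectively pay Pb = Ps − 45, where Ps is the price sellers receive.
On the curves, Pb = 187.25 - (5/12)Q and Ps = 34.75 + (5/12)Q; the wedge Ps − Pb = 45 gives 34.75 + (5/12)Q − (187.25 - (5/12)Q) = 45, so Q' = 237.
Then Pb = 187.25 − (5/12)·237 = 88.5 and Ps = 34.75 + (5/12)·237 = 133.5.

Q' = 237; buyers pay $88.5; sellers receive $133.5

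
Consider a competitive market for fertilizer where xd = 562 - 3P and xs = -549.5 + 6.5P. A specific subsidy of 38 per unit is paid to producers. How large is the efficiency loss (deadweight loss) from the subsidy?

Pre-subsidy: 562 - 3P = -549.5 + 6.5P gives P* = 117, x* = 211.
With the subsidy, sellers receive Ps = Pb + 38 for each unit, where Pb is the price buyers pay.
Supply in terms of Pb becomes xs = -549.5 + 6.5(Pb + 38) = -302.5 + 6.5Pb. Setting this equal to demand: 562 - 3Pb = -302.5 + 6.5Pb, so Pb = 91.
Sellers receive Ps = 91 + 38 = 129; x' = 562 − 3·91 = 289.
The subsidy expands output by 289 − 211 = 78 past the efficient level; on those units the gap between marginal cost and willingness to pay runs from 0 up to 38.
DWL = ½ × 38 × 78 = 1482.

Deadweight loss = 1482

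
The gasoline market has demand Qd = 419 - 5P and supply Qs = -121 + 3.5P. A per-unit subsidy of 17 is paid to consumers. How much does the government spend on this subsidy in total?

Government cost = 2318

Pre-subsidy: 419 - 5P = -121 + 3.5P gives P* = 1080/17, Q* = 1723/17.
With the rebate, buyers effectively pay Pb = Ps − 17, where Ps is the price sellers receive.
Demand in terms of Ps becomes Qd = 419 − 5(Ps − 17) = 504 - 5Ps. Setting this equal to supply: 504 - 5Ps = -121 + 3.5Ps, so Ps = 1250/17.
Buyers pay Pb = 1250/17 − 17 = 961/17; Q' = -121 + 3.5·(1250/17) = 2318/17.
Government outlay = subsidy × quantity = 17 × 2318/17 = 2318.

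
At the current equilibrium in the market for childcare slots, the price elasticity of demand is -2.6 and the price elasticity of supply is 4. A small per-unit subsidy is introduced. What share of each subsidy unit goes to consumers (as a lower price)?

Consumer share = 20/33

For a small subsidy around the equilibrium, the benefit split depends on the relative slopes, which at a point are proportional to the elasticities.
Buyer share = εs/(εs + |εd|) = 4/(4 + 2.6) = 20/33; seller share = |εd|/(εs + |εd|) = 13/33.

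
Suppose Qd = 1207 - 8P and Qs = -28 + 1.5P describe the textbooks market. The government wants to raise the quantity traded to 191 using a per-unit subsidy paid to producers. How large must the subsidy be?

Required subsidy s = 19 per unit

At Q = 191, invert demand for the buyer price: Pb = (1207 − 191)/8 = 127; invert supply for the seller price: Ps = (191 − (-28))/1.5 = 146.
The subsidy must fill the gap: s = Ps − Pb = 146 − 127 = 19.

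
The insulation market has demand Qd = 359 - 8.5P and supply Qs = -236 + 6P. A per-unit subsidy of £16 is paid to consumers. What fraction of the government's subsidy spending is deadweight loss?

DWL / government spending = 102/241

Pre-subsidy: 359 - 8.5P = -236 + 6P gives P* = 1190/29, Q* = 296/29.
With the rebate, buyers effectively pay Pb = Ps − 16, where Ps is the price sellers receive.
Demand in terms of Ps becomes Qd = 359 − 8.5(Ps − 16) = 495 - 8.5Ps. Setting this equal to supply: 495 - 8.5Ps = -236 + 6Ps, so Ps = 1462/29.
Buyers pay Pb = 1462/29 − 16 = 998/29; Q' = -236 + 6·(1462/29) = 1928/29.
ΔCS = ½(296/29 + 1928/29)(1190/29 − 998/29) = 213504/841; ΔPS = ½(296/29 + 1928/29)(1462/29 − 1190/29) = 302464/841.
Government spending = 16 × 1928/29 = 30848/29.
DWL = ½ × 16 × (1928/29 − 296/29) = 13056/29; fraction = (13056/29) / (30848/29) = 102/241.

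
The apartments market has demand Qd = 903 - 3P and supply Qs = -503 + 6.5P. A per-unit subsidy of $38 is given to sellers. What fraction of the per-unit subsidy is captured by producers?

Pre-subsidy: 903 - 3P = -503 + 6.5P gives P* = 148, Q* = 459.
With the subsidy, sellers receive Ps = Pb + 38 for each unit, where Pb is the price buyers pay.
Supply in terms of Pb becomes Qs = -503 + 6.5(Pb + 38) = -256 + 6.5Pb. Setting this equal to demand: 903 - 3Pb = -256 + 6.5Pb, so Pb = 122.
Sellers receive Ps = 122 + 38 = 160; Q' = 903 − 3·122 = 537.
Buyers' price falls by P* − Pb = 148 − 122 = 26; sellers' price rises by Ps − P* = 160 − 148 = 12.
So producers capture 12/38 = 6/19 of each unit of subsidy.

Producer share = 6/19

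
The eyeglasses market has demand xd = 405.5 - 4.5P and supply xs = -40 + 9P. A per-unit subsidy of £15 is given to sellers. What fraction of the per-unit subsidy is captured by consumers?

Pre-subsidy: 405.5 - 4.5P = -40 + 9P gives P* = 33, x* = 257.
With the subsidy, sellers receive Ps = Pb + 15 for each unit, where Pb is the price buyers pay.
Supply in terms of Pb becomes xs = -40 + 9(Pb + 15) = 95 + 9Pb. Setting this equal to demand: 405.5 - 4.5Pb = 95 + 9Pb, so Pb = 23.
Sellers receive Ps = 23 + 15 = 38; x' = 405.5 − 4.5·23 = 302.
Buyers' price falls by P* − Pb = 33 − 23 = 10; sellers' price rises by Ps − P* = 38 − 33 = 5.
So consumers capture 10/15 = 2/3 of each unit of subsidy.

Consumer share = 2/3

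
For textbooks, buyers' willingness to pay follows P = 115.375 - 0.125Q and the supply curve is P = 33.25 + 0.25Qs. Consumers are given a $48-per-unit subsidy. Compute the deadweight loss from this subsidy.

Deadweight loss = $3072

Pre-subsidy: 115.375 - 0.125Q = 33.25 + 0.25Q gives Q* = 219 and P* = 88.
With the rebate, buyers effectively pay Pb = Ps − 48, where Ps is the price sellers receive.
On the curves, Pb = 115.375 - 0.125Q and Ps = 33.25 + 0.25Q; the wedge Ps − Pb = 48 gives 33.25 + 0.25Q − (115.375 - 0.125Q) = 48, so Q' = 347.
Then Pb = 115.375 − 0.125·347 = 72 and Ps = 33.25 + 0.25·347 = 120.
The subsidy expands output by 347 − 219 = 128 past the efficient level; on those units the gap between marginal cost and willingness to pay runs from 0 up to 48.
DWL = ½ × 48 × 128 = 3072.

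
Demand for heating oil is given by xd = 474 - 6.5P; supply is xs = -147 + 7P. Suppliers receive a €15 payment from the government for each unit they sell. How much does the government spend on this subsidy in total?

Pre-subsidy: 474 - 6.5P = -147 + 7P gives P* = 46, x* = 175.
With the subsidy, sellers receive Ps = Pb + 15 for each unit, where Pb is the price buyers pay.
Supply in terms of Pb becomes xs = -147 + 7(Pb + 15) = -42 + 7Pb. Setting this equal to demand: 474 - 6.5Pb = -42 + 7Pb, so Pb = 344/9.
Sellers receive Ps = 344/9 + 15 = 479/9; x' = 474 − 6.5·(344/9) = 2030/9.
Government outlay = subsidy × quantity = 15 × 2030/9 = 10150/3.

Government cost = 10150/3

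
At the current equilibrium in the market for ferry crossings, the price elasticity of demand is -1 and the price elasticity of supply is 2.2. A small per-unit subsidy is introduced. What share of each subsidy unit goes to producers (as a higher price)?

For a small subsidy around the equilibrium, the benefit split depends on the relative slopes, which at a point are proportional to the elasticities.
Buyer share = εs/(εs + |εd|) = 2.2/(2.2 + 1) = 0.6875; seller share = |εd|/(εs + |εd|) = 0.3125.
So producers capture 0.3125 of the subsidy.

Producer share = 0.3125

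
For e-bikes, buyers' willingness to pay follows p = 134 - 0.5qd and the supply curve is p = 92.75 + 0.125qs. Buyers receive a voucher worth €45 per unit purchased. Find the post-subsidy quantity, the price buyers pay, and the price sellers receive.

q' = 138; buyers pay €65; sellers receive €110

Pre-subsidy: 134 - 0.5q = 92.75 + 0.125q gives q* = 66 and p* = 101.
With the rebate, buyers effectively pay pb = ps − 45, where ps is the price sellers receive.
On the curves, pb = 134 - 0.5q and ps = 92.75 + 0.125q; the wedge ps − pb = 45 gives 92.75 + 0.125q − (134 - 0.5q) = 45, so q' = 138.
Then pb = 134 − 0.5·138 = 65 and ps = 92.75 + 0.125·138 = 110.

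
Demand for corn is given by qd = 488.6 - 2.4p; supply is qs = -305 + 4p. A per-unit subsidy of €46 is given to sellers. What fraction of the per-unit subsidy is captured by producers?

Producer share = 0.375

Pre-subsidy: 488.6 - 2.4p = -305 + 4p gives p* = 124, q* = 191.
With the subsidy, sellers receive ps = pb + 46 for each unit, where pb is the price buyers pay.
Supply in terms of pb becomes qs = -305 + 4(pb + 46) = -121 + 4pb. Setting this equal to demand: 488.6 - 2.4pb = -121 + 4pb, so pb = 95.25.
Sellers receive ps = 95.25 + 46 = 141.25; q' = 488.6 − 2.4·95.25 = 260.
Buyers' price falls by p* − pb = 124 − 95.25 = 28.75; sellers' price rises by ps − p* = 141.25 − 124 = 17.25.
So producers capture 17.25/46 = 0.375 of each unit of subsidy.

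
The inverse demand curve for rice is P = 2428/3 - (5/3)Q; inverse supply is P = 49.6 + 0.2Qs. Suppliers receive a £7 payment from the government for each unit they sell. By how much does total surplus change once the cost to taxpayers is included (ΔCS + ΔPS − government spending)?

Pre-subsidy: 2428/3 - (5/3)Q = 49.6 + 0.2Q gives Q* = 407 and P* = 131.
With the subsidy, sellers receive Ps = Pb + 7 for each unit, where Pb is the price buyers pay.
On the curves, Pb = 2428/3 - (5/3)Q and Ps = 49.6 + 0.2Q; the wedge Ps − Pb = 7 gives 49.6 + 0.2Q − (2428/3 - (5/3)Q) = 7, so Q' = 410.75.
Then Pb = 2428/3 − (5/3)·410.75 = 124.75 and Ps = 49.6 + 0.2·410.75 = 131.75.
ΔCS = ½(407 + 410.75)(131 − 124.75) = 2555.46875; ΔPS = ½(407 + 410.75)(131.75 − 131) = 306.65625.
Government spending = 7 × 410.75 = 2875.25.
Net change = 2555.46875 + 306.65625 − 2875.25 = -13.125. The loss equals the DWL triangle ½·7·3.75.

Net change in total surplus = -£13.125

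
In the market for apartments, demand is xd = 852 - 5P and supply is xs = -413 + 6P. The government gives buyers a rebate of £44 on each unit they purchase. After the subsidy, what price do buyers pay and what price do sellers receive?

Buyers pay £91; sellers receive £135

Pre-subsidy: 852 - 5P = -413 + 6P gives P* = 115, x* = 277.
With the rebate, buyers effectively pay Pb = Ps − 44, where Ps is the price sellers receive.
Demand in terms of Ps becomes xd = 852 − 5(Ps − 44) = 1072 - 5Ps. Setting this equal to supply: 1072 - 5Ps = -413 + 6Ps, so Ps = 135.
Buyers pay Pb = 135 − 44 = 91; x' = -413 + 6·135 = 397.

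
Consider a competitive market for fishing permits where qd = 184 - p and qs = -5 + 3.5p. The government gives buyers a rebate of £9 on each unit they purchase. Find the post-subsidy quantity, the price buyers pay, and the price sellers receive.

q' = 149; buyers pay £35; sellers receive £44

Pre-subsidy: 184 - p = -5 + 3.5p gives p* = 42, q* = 142.
With the rebate, buyers effectively pay pb = ps − 9, where ps is the price sellers receive.
Demand in terms of ps becomes qd = 184 − 1(ps − 9) = 193 - ps. Setting this equal to supply: 193 - ps = -5 + 3.5ps, so ps = 44.
Buyers pay pb = 44 − 9 = 35; q' = -5 + 3.5·44 = 149.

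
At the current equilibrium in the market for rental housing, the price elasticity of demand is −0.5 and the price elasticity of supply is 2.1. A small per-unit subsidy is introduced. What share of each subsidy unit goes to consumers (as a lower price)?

For a small subsidy around the equilibrium, the benefit split depends on the relative slopes, which at a point are proportional to the elasticities.
Buyer share = εs/(εs + |εd|) = 2.1/(2.1 + 0.5) = 21/26; seller share = |εd|/(εs + |εd|) = 5/26.

Consumer share = 21/26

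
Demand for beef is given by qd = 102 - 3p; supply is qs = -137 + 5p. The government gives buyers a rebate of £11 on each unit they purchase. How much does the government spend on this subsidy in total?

Pre-subsidy: 102 - 3p = -137 + 5p gives p* = 29.875, q* = 12.375.
With the rebate, buyers effectively pay pb = ps − 11, where ps is the price sellers receive.
Demand in terms of ps becomes qd = 102 − 3(ps − 11) = 135 - 3ps. Setting this equal to supply: 135 - 3ps = -137 + 5ps, so ps = 34.
Buyers pay pb = 34 − 11 = 23; q' = -137 + 5·34 = 33.
Government outlay = subsidy × quantity = 11 × 33 = 363.

Government cost = £363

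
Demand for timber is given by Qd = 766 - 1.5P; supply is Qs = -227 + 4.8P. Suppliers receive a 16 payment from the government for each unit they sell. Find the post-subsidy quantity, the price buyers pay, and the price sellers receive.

Pre-subsidy: 766 - 1.5P = -227 + 4.8P gives P* = 3310/21, Q* = 3707/7.
With the subsidy, sellers receive Ps = Pb + 16 for each unit, where Pb is the price buyers pay.
Supply in terms of Pb becomes Qs = -227 + 4.8(Pb + 16) = -150.2 + 4.8Pb. Setting this equal to demand: 766 - 1.5Pb = -150.2 + 4.8Pb, so Pb = 1018/7.
Sellers receive Ps = 1018/7 + 16 = 1130/7; Q' = 766 − 1.5·(1018/7) = 3835/7.

Q' = 3835/7; buyers pay 1018/7; sellers receive 1130/7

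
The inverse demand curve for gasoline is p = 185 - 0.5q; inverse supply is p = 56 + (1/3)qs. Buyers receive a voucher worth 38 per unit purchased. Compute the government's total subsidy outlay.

Government cost = 7615.2

Pre-subsidy: 185 - 0.5q = 56 + (1/3)q gives q* = 154.8 and p* = 107.6.
With the rebate, buyers effectively pay pb = ps − 38, where ps is the price sellers receive.
On the curves, pb = 185 - 0.5q and ps = 56 + (1/3)q; the wedge ps − pb = 38 gives 56 + (1/3)q − (185 - 0.5q) = 38, so q' = 200.4.
Then pb = 185 − 0.5·200.4 = 84.8 and ps = 56 + (1/3)·200.4 = 122.8.
Government outlay = subsidy × quantity = 38 × 200.4 = 7615.2.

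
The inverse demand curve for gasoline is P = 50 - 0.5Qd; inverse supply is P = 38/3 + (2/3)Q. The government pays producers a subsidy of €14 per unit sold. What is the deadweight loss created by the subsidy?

Pre-subsidy: 50 - 0.5Q = 38/3 + (2/3)Q gives Q* = 32 and P* = 34.
With the subsidy, sellers receive Ps = Pb + 14 for each unit, where Pb is the price buyers pay.
On the curves, Pb = 50 - 0.5Q and Ps = 38/3 + (2/3)Q; the wedge Ps − Pb = 14 gives 38/3 + (2/3)Q − (50 - 0.5Q) = 14, so Q' = 44.
Then Pb = 50 − 0.5·44 = 28 and Ps = 38/3 + (2/3)·44 = 42.
The subsidy expands output by 44 − 32 = 12 past the efficient level; on those units the gap between marginal cost and willingness to pay runs from 0 up to 14.
DWL = ½ × 14 × 12 = 84.

Deadweight loss = €84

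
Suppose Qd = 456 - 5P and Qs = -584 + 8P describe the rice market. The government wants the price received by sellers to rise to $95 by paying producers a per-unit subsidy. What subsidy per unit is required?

At a seller price of 95, quantity supplied is -584 + 8·95 = 176.
Buyers absorb 176 only when they pay Pb with 456 − 5·Pb = 176, i.e. Pb = 56.
s = Ps − Pb = 95 − 56 = 39.

Required subsidy s = $39 per unit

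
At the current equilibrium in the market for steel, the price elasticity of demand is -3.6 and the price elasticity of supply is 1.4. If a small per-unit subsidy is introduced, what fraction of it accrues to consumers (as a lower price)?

Consumer share = 0.28

For a small subsidy around the equilibrium, the benefit split depends on the relative slopes, which at a point are proportional to the elasticities.
Buyer share = εs/(εs + |εd|) = 1.4/(1.4 + 3.6) = 0.28; seller share = |εd|/(εs + |εd|) = 0.72.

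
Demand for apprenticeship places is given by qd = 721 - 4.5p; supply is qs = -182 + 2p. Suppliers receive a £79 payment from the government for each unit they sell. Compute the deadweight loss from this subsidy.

Pre-subsidy: 721 - 4.5p = -182 + 2p gives p* = 1806/13, q* = 1246/13.
With the subsidy, sellers receive ps = pb + 79 for each unit, where pb is the price buyers pay.
Supply in terms of pb becomes qs = -182 + 2(pb + 79) = -24 + 2pb. Setting this equal to demand: 721 - 4.5pb = -24 + 2pb, so pb = 1490/13.
Sellers receive ps = 1490/13 + 79 = 2517/13; q' = 721 − 4.5·(1490/13) = 2668/13.
The subsidy expands output by 2668/13 − 1246/13 = 1422/13 past the efficient level; on those units the gap between marginal cost and willingness to pay runs from 0 up to 79.
DWL = ½ × 79 × 1422/13 = 56169/13.

Deadweight loss = 56169/13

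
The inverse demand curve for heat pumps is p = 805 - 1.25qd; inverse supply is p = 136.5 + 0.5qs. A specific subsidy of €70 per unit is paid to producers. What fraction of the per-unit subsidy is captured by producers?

Pre-subsidy: 805 - 1.25q = 136.5 + 0.5q gives q* = 382 and p* = 327.5.
With the subsidy, sellers receive ps = pb + 70 for each unit, where pb is the price buyers pay.
On the curves, pb = 805 - 1.25q and ps = 136.5 + 0.5q; the wedge ps − pb = 70 gives 136.5 + 0.5q − (805 - 1.25q) = 70, so q' = 422.
Then pb = 805 − 1.25·422 = 277.5 and ps = 136.5 + 0.5·422 = 347.5.
Buyers' price falls by p* − pb = 327.5 − 277.5 = 50; sellers' price rises by ps − p* = 347.5 − 327.5 = 20.
So producers capture 20/70 = 2/7 of each unit of subsidy.

Producer share = 2/7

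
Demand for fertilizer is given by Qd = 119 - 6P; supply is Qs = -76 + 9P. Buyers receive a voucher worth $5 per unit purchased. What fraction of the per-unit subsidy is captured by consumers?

Consumer share = 0.6

Pre-subsidy: 119 - 6P = -76 + 9P gives P* = 13, Q* = 41.
With the rebate, buyers effectively pay Pb = Ps − 5, where Ps is the price sellers receive.
Demand in terms of Ps becomes Qd = 119 − 6(Ps − 5) = 149 - 6Ps. Setting this equal to supply: 149 - 6Ps = -76 + 9Ps, so Ps = 15.
Buyers pay Pb = 15 − 5 = 10; Q' = -76 + 9·15 = 59.
Buyers' price falls by P* − Pb = 13 − 10 = 3; sellers' price rises by Ps − P* = 15 − 13 = 2.
So consumers capture 3/5 = 0.6 of each unit of subsidy.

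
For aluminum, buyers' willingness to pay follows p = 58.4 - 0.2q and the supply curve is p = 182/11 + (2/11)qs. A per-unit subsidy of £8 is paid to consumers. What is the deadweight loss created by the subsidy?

Deadweight loss = 1760/21

Pre-subsidy: 58.4 - 0.2q = 182/11 + (2/11)q gives q* = 2302/21 and p* = 766/21.
With the rebate, buyers effectively pay pb = ps − 8, where ps is the price sellers receive.
On the curves, pb = 58.4 - 0.2q and ps = 182/11 + (2/11)q; the wedge ps − pb = 8 gives 182/11 + (2/11)q − (58.4 - 0.2q) = 8, so q' = 914/7.
Then pb = 58.4 − 0.2·(914/7) = 226/7 and ps = 182/11 + (2/11)·(914/7) = 282/7.
The subsidy expands output by 914/7 − 2302/21 = 440/21 past the efficient level; on those units the gap between marginal cost and willingness to pay runs from 0 up to 8.
DWL = ½ × 8 × 440/21 = 1760/21.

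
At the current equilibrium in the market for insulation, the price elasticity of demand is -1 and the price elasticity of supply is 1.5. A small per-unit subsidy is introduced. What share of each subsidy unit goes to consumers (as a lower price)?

Consumer share = 0.6

For a small subsidy around the equilibrium, the benefit split depends on the relative slopes, which at a point are proportional to the elasticities.
Buyer share = εs/(εs + |εd|) = 1.5/(1.5 + 1) = 0.6; seller share = |εd|/(εs + |εd|) = 0.4.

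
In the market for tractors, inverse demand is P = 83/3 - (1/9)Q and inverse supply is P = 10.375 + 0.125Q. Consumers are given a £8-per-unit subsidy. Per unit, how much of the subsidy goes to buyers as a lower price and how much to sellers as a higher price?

Pre-subsidy: 83/3 - (1/9)Q = 10.375 + 0.125Q gives Q* = 1245/17 and P* = 332/17.
With the rebate, buyers effectively pay Pb = Ps − 8, where Ps is the price sellers receive.
On the curves, Pb = 83/3 - (1/9)Q and Ps = 10.375 + 0.125Q; the wedge Ps − Pb = 8 gives 10.375 + 0.125Q − (83/3 - (1/9)Q) = 8, so Q' = 1821/17.
Then Pb = 83/3 − (1/9)·(1821/17) = 268/17 and Ps = 10.375 + 0.125·(1821/17) = 404/17.
Buyers' price falls by P* − Pb = 332/17 − 268/17 = 64/17; sellers' price rises by Ps − P* = 404/17 − 332/17 = 72/17.

Buyers gain 64/17 per unit; sellers gain 72/17 per unit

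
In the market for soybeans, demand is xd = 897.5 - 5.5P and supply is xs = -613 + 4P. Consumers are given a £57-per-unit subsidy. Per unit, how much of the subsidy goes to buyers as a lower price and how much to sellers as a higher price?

Pre-subsidy: 897.5 - 5.5P = -613 + 4P gives P* = 159, x* = 23.
With the rebate, buyers effectively pay Pb = Ps − 57, where Ps is the price sellers receive.
Demand in terms of Ps becomes xd = 897.5 − 5.5(Ps − 57) = 1211 - 5.5Ps. Setting this equal to supply: 1211 - 5.5Ps = -613 + 4Ps, so Ps = 192.
Buyers pay Pb = 192 − 57 = 135; x' = -613 + 4·192 = 155.
Buyers' price falls by P* − Pb = 159 − 135 = 24; sellers' price rises by Ps − P* = 192 − 159 = 33.

Buyers gain £24 per unit; sellers gain £33 per unit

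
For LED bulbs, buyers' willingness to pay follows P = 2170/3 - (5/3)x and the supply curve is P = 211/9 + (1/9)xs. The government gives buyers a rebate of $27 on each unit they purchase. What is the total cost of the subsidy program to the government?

Pre-subsidy: 2170/3 - (5/3)x = 211/9 + (1/9)x gives x* = 393.6875 and P* = 67.1875.
With the rebate, buyers effectively pay Pb = Ps − 27, where Ps is the price sellers receive.
On the curves, Pb = 2170/3 - (5/3)x and Ps = 211/9 + (1/9)x; the wedge Ps − Pb = 27 gives 211/9 + (1/9)x − (2170/3 - (5/3)x) = 27, so x' = 408.875.
Then Pb = 2170/3 − (5/3)·408.875 = 41.875 and Ps = 211/9 + (1/9)·408.875 = 68.875.
Government outlay = subsidy × quantity = 27 × 408.875 = 11039.625.

Government cost = $11039.625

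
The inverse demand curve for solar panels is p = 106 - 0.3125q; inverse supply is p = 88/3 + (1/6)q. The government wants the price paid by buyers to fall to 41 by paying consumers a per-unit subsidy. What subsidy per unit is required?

At a buyer price of 41, quantity demanded is 339.2 − 3.2·41 = 208.
Sellers supply 208 only when they receive ps = 88/3 + (1/6)·208 = 64.
s = ps − pb = 64 − 41 = 23.

Required subsidy s = 23 per unit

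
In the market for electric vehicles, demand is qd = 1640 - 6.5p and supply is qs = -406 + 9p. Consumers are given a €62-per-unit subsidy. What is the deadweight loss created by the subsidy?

Deadweight loss = €7254

Pre-subsidy: 1640 - 6.5p = -406 + 9p gives p* = 132, q* = 782.
With the rebate, buyers effectively pay pb = ps − 62, where ps is the price sellers receive.
Demand in terms of ps becomes qd = 1640 − 6.5(ps − 62) = 2043 - 6.5ps. Setting this equal to supply: 2043 - 6.5ps = -406 + 9ps, so ps = 158.
Buyers pay pb = 158 − 62 = 96; q' = -406 + 9·158 = 1016.
The subsidy expands output by 1016 − 782 = 234 past the efficient level; on those units the gap between marginal cost and willingness to pay runs from 0 up to 62.
DWL = ½ × 62 × 234 = 7254.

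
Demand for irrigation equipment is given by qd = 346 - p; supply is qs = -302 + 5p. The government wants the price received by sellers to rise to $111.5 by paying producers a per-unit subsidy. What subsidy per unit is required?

Required subsidy s = $21 per unit

At a seller price of 111.5, quantity supplied is -302 + 5·111.5 = 255.5.
Buyers absorb 255.5 only when they pay pb with 346 − 1·pb = 255.5, i.e. pb = 90.5.
s = ps − pb = 111.5 − 90.5 = 21.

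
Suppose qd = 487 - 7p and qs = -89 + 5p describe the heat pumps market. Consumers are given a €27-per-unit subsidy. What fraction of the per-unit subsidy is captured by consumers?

Consumer share = 5/12

Pre-subsidy: 487 - 7p = -89 + 5p gives p* = 48, q* = 151.
With the rebate, buyers effectively pay pb = ps − 27, where ps is the price sellers receive.
Demand in terms of ps becomes qd = 487 − 7(ps − 27) = 676 - 7ps. Setting this equal to supply: 676 - 7ps = -89 + 5ps, so ps = 63.75.
Buyers pay pb = 63.75 − 27 = 36.75; q' = -89 + 5·63.75 = 229.75.
Buyers' price falls by p* − pb = 48 − 36.75 = 11.25; sellers' price rises by ps − p* = 63.75 − 48 = 15.75.
So consumers capture 11.25/27 = 5/12 of each unit of subsidy.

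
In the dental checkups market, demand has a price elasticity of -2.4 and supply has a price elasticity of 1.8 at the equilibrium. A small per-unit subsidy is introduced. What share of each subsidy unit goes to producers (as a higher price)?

For a small subsidy around the equilibrium, the benefit split depends on the relative slopes, which at a point are proportional to the elasticities.
Buyer share = εs/(εs + |εd|) = 1.8/(1.8 + 2.4) = 3/7; seller share = |εd|/(εs + |εd|) = 4/7.
So producers capture 4/7 of the subsidy.

Producer share = 4/7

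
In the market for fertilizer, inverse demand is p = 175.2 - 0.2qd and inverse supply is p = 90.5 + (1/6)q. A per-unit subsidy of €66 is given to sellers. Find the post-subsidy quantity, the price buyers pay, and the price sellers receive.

q' = 411; buyers pay €93; sellers receive €159

Pre-subsidy: 175.2 - 0.2q = 90.5 + (1/6)q gives q* = 231 and p* = 129.
With the subsidy, sellers receive ps = pb + 66 for each unit, where pb is the price buyers pay.
On the curves, pb = 175.2 - 0.2q and ps = 90.5 + (1/6)q; the wedge ps − pb = 66 gives 90.5 + (1/6)q − (175.2 - 0.2q) = 66, so q' = 411.
Then pb = 175.2 − 0.2·411 = 93 and ps = 90.5 + (1/6)·411 = 159.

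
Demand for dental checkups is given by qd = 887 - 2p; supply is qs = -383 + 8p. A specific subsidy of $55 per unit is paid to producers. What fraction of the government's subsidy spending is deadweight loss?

DWL / government spending = 44/721

Pre-subsidy: 887 - 2p = -383 + 8p gives p* = 127, q* = 633.
With the subsidy, sellers receive ps = pb + 55 for each unit, where pb is the price buyers pay.
Supply in terms of pb becomes qs = -383 + 8(pb + 55) = 57 + 8pb. Setting this equal to demand: 887 - 2pb = 57 + 8pb, so pb = 83.
Sellers receive ps = 83 + 55 = 138; q' = 887 − 2·83 = 721.
ΔCS = ½(633 + 721)(127 − 83) = 29788; ΔPS = ½(633 + 721)(138 − 127) = 7447.
Government spending = 55 × 721 = 39655.
DWL = ½ × 55 × (721 − 633) = 2420; fraction = 2420 / 39655 = 44/721.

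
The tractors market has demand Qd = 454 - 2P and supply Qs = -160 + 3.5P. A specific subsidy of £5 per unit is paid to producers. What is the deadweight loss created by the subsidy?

Pre-subsidy: 454 - 2P = -160 + 3.5P gives P* = 1228/11, Q* = 2538/11.
With the subsidy, sellers receive Ps = Pb + 5 for each unit, where Pb is the price buyers pay.
Supply in terms of Pb becomes Qs = -160 + 3.5(Pb + 5) = -142.5 + 3.5Pb. Setting this equal to demand: 454 - 2Pb = -142.5 + 3.5Pb, so Pb = 1193/11.
Sellers receive Ps = 1193/11 + 5 = 1248/11; Q' = 454 − 2·(1193/11) = 2608/11.
The subsidy expands output by 2608/11 − 2538/11 = 70/11 past the efficient level; on those units the gap between marginal cost and willingness to pay runs from 0 up to 5.
DWL = ½ × 5 × 70/11 = 175/11.

Deadweight loss = 175/11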